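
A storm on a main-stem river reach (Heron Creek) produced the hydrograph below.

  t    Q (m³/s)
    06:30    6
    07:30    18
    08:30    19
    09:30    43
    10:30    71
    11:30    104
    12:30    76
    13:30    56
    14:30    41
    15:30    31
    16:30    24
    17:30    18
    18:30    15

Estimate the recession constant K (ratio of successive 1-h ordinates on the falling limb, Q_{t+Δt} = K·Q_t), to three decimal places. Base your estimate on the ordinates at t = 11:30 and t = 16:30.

K ≈ 0.746

Using the recession-limb readings at t = 11:30 and t = 16:30: Q falls from 104 to 24 m³/s over 5 intervals.
K = (Q₂/Q₁)^(1/5) = (24/104)^(1/5) = 0.746.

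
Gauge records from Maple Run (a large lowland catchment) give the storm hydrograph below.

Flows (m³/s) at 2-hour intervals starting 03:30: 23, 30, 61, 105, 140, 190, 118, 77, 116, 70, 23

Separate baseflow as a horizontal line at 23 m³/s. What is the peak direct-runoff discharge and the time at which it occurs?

Subtracting baseflow gives direct-runoff ordinates: 0.0, 7.0, 38.0, 82.0, 117.0, 167.0, 95.0, 54.0, 93.0, 47.0, 0.0 m³/s.
The maximum is 167.0 m³/s, occurring at the reading for t = 13:30.

Q_p = 167.0 m³/s at t = 13:30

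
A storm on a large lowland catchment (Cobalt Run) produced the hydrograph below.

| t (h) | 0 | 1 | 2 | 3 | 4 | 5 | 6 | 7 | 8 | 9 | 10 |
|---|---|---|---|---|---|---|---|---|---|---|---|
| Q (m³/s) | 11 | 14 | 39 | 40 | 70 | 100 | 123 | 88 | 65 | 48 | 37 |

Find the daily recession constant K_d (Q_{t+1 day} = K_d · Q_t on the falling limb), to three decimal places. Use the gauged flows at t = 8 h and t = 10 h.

Between t = 8 h and t = 10 h the flow falls from 65 to 37 m³/s over 2×1 h = 2 h.
Per-interval ratio K = (37/65)^(1/2) = 0.7545; K_d = K^(24/1) = 0.001.

K_d ≈ 0.001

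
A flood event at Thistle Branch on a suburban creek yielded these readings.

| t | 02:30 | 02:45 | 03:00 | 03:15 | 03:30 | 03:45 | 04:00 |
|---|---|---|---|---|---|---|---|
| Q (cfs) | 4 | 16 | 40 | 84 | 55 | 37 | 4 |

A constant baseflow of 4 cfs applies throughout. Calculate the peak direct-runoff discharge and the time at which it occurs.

Subtracting baseflow gives direct-runoff ordinates: 0.0, 12.0, 36.0, 80.0, 51.0, 33.0, 0.0 cfs.
The maximum is 80.0 cfs, occurring at the reading for t = 03:15.

Q_p = 80.0 cfs at t = 03:15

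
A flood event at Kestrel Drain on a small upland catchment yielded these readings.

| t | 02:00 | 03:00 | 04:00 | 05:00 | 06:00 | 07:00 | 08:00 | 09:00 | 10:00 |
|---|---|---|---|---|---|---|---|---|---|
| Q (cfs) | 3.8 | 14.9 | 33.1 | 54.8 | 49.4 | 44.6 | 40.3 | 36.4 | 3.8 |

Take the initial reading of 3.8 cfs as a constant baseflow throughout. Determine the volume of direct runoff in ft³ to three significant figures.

V ≈ 8.89 × 10^5 ft³

Direct-runoff ordinates (Q − Q_b): 0.0, 11.1, 29.3, 51.0, 45.6, 40.8, 36.5, 32.6, 0.0 cfs.
ΣQ_DR = 246.9 cfs.
With Δt = 1 h = 3600 s, V = ΣQ_DR · Δt = 246.9 × 3600 = 8.89 × 10^5 ft³.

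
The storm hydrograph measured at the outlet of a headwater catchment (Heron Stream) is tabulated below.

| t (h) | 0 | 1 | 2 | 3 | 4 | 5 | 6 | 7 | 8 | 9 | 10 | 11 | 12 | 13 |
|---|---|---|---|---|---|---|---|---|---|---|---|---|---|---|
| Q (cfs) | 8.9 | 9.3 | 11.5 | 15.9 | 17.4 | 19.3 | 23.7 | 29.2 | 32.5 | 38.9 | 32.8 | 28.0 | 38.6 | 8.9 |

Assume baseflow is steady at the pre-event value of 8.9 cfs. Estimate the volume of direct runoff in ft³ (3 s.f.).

V ≈ 6.85 × 10^5 ft³

Direct-runoff ordinates (Q − Q_b): 0.0, 0.4, 2.6, 7.0, 8.5, 10.4, 14.8, 20.3, 23.6, 30.0, 23.9, 19.1, 29.7, 0.0 cfs.
ΣQ_DR = 190.3 cfs.
With Δt = 1 h = 3600 s, V = ΣQ_DR · Δt = 190.3 × 3600 = 6.85 × 10^5 ft³.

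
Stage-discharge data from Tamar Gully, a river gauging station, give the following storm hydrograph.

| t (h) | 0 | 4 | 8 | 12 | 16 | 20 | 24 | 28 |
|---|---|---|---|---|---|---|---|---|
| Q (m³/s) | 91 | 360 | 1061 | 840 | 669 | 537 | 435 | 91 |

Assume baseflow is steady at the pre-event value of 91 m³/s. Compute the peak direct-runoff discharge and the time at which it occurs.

Q_p = 970.0 m³/s at t = 8 h

Subtracting baseflow gives direct-runoff ordinates: 0.0, 269.0, 970.0, 749.0, 578.0, 446.0, 344.0, 0.0 m³/s.
The maximum is 970.0 m³/s, occurring at the reading for t = 8 h.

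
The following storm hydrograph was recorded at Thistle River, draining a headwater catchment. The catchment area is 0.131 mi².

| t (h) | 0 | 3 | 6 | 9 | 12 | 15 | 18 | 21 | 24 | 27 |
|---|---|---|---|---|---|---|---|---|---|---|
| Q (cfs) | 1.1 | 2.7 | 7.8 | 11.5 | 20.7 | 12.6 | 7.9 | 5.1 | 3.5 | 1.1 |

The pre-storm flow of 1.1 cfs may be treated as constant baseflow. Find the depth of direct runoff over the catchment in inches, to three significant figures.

Direct runoff: 0.0, 1.6, 6.7, 10.4, 19.6, 11.5, 6.8, 4.0, 2.4, 0.0 cfs; ΣQ_DR = 63.00 cfs.
V = ΣQ_DR · Δt = 63.00 × 10800 s = 6.804 × 10^5 ft³.
Over A = 0.131 mi², depth = V / A = 2.24 in.

d ≈ 2.24 in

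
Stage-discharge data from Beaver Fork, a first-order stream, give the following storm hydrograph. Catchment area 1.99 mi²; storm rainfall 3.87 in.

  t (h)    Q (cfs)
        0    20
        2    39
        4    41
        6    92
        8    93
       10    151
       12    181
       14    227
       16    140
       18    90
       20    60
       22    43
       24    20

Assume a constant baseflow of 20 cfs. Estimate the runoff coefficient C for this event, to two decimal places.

ΣQ_DR = 937.0 cfs; V = ΣQ_DR·Δt = 6.746 × 10^6 ft³.
Runoff depth d = V / A = 1.459 in.
C = d / P = 1.459 / 3.87 = 0.38.

C ≈ 0.38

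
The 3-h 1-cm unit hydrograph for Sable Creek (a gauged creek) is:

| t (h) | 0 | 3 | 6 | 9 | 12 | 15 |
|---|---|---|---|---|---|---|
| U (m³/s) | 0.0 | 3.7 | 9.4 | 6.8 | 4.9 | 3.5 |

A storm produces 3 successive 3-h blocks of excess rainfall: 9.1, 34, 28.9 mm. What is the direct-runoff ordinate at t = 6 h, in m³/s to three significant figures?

Q ≈ 21.1 m³/s

By discrete convolution, Q_j = Σ (P_i / 10 mm) · U_{j−i}.
At t = 6 h (j=2): Q = (9.1/10)·9.4 + (34/10)·3.7 + (28.9/10)·0.0 = 21.1 m³/s.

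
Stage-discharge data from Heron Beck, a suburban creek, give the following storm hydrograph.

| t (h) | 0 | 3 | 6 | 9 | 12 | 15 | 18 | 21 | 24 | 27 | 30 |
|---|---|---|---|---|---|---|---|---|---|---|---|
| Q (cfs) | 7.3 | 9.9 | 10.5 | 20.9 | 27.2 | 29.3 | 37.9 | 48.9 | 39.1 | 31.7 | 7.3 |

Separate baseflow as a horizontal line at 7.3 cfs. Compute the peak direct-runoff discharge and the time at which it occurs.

Q_p = 41.6 cfs at t = 21 h

Subtracting baseflow gives direct-runoff ordinates: 0.0, 2.6, 3.2, 13.6, 19.9, 22.0, 30.6, 41.6, 31.8, 24.4, 0.0 cfs.
The maximum is 41.6 cfs, occurring at the reading for t = 21 h.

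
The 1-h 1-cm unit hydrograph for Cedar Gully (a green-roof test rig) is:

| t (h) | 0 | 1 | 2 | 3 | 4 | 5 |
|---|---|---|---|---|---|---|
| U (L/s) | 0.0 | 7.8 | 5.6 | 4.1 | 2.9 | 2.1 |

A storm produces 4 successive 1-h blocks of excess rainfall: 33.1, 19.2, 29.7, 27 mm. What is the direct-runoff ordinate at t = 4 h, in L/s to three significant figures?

Q ≈ 55.2 L/s

By discrete convolution, Q_j = Σ (P_i / 10 mm) · U_{j−i}.
At t = 4 h (j=4): Q = (33.1/10)·2.9 + (19.2/10)·4.1 + (29.7/10)·5.6 + (27/10)·7.8 = 55.2 L/s.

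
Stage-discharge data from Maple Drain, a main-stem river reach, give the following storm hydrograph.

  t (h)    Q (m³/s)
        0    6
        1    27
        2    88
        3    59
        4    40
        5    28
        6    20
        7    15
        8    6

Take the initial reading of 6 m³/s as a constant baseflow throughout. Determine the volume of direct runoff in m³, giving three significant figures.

V ≈ 8.46 × 10^5 m³

Direct-runoff ordinates (Q − Q_b): 0.0, 21.0, 82.0, 53.0, 34.0, 22.0, 14.0, 9.0, 0.0 m³/s.
ΣQ_DR = 235.0 m³/s.
With Δt = 1 h = 3600 s, V = ΣQ_DR · Δt = 235.0 × 3600 = 8.46 × 10^5 m³.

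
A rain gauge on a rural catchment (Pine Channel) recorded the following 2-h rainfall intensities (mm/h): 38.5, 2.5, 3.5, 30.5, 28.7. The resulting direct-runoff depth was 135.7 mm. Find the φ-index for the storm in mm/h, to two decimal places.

Only the 3 blocks with intensity above φ contribute runoff: 38.5, 30.5, 28.7 mm/h.
Σ(I−φ)·Δt = d  ⇒  (38.5+30.5+28.7 − 3φ)·2 = 135.7
φ = (97.70 − 135.7/2) / 3 = 9.95 mm/h.

φ ≈ 9.95 mm/h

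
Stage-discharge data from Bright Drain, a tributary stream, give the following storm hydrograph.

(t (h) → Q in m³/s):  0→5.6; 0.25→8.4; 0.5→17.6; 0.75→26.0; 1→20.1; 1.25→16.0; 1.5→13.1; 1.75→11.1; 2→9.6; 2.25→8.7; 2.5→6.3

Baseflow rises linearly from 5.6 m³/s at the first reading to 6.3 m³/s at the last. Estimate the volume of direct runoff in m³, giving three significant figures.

V ≈ 69300 m³

Direct-runoff ordinates (Q − Q_b): 0.00, 2.73, 11.86, 20.19, 14.22, 10.05, 7.08, 5.01, 3.44, 2.47, 0.00 m³/s.
ΣQ_DR = 77.05 m³/s.
With Δt = 0.25 h = 900 s, V = ΣQ_DR · Δt = 77.05 × 900 = 69300 m³.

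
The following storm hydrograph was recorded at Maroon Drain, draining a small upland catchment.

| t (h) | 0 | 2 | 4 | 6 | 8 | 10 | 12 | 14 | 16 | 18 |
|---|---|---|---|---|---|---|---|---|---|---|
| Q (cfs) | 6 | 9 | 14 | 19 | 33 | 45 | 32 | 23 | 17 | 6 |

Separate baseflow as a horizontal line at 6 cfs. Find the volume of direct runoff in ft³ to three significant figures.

Direct-runoff ordinates (Q − Q_b): 0.0, 3.0, 8.0, 13.0, 27.0, 39.0, 26.0, 17.0, 11.0, 0.0 cfs.
ΣQ_DR = 144.0 cfs.
With Δt = 2 h = 7200 s, V = ΣQ_DR · Δt = 144.0 × 7200 = 1.04 × 10^6 ft³.

V ≈ 1.04 × 10^6 ft³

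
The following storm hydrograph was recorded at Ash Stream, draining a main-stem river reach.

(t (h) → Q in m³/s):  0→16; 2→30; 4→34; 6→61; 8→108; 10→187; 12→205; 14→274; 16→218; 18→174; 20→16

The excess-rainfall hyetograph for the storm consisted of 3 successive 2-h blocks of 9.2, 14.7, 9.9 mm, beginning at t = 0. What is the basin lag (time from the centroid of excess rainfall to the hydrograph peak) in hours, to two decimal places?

t_L ≈ 10.96 h

Centroid of excess rainfall: t_c = Σ P_i·t̄_i / ΣP_i = 3.0414 h (block centres at 1, 3, 5 h).
Hydrograph peak occurs at t = 14 h, so basin lag t_L = 14 − 3.0414 = 10.96 h.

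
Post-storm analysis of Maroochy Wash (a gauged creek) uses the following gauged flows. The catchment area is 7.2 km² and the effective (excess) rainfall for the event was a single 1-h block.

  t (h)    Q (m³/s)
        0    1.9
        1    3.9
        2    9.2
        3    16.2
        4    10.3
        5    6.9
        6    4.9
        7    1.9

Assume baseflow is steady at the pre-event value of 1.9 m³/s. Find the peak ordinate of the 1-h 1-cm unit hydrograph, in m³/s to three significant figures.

U_p ≈ 7.15 m³/s

Direct runoff: 0.0, 2.0, 7.3, 14.3, 8.4, 5.0, 3.0, 0.0 m³/s; ΣQ_DR = 40.00 m³/s, peak = 14.3 m³/s.
Runoff depth d = ΣQ_DR·Δt / A = 40.00 × 3600 / (7.2 km²) = 20.00 mm.
The 1-cm UH is the DRH scaled by (10 mm)/d, so U_p = 14.3 × 10/20.00 = 7.15 m³/s.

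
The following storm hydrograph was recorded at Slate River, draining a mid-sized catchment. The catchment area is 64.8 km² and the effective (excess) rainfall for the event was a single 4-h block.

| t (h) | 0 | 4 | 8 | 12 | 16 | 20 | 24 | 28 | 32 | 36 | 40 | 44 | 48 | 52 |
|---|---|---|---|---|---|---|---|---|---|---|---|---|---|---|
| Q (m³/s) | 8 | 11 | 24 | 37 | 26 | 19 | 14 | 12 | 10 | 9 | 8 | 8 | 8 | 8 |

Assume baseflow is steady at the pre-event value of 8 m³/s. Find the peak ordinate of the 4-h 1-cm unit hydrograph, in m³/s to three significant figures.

Direct runoff: 0.0, 3.0, 16.0, 29.0, 18.0, 11.0, 6.0, 4.0, 2.0, 1.0, 0.0, 0.0, 0.0, 0.0 m³/s; ΣQ_DR = 90.00 m³/s, peak = 29.0 m³/s.
Runoff depth d = ΣQ_DR·Δt / A = 90.00 × 14400 / (64.8 km²) = 20.00 mm.
The 1-cm UH is the DRH scaled by (10 mm)/d, so U_p = 29.0 × 10/20.00 = 14.5 m³/s.

U_p ≈ 14.5 m³/s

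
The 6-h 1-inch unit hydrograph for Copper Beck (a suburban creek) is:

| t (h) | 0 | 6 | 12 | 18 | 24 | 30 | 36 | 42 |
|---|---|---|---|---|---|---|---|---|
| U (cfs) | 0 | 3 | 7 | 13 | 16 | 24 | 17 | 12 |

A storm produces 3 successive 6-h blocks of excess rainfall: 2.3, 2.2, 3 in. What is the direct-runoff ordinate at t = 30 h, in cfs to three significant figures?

By discrete convolution, Q_j = Σ (P_i / 1 in) · U_{j−i}.
At t = 30 h (j=5): Q = (2.3/1)·24 + (2.2/1)·16 + (3/1)·13 = 129 cfs.

Q ≈ 129 cfs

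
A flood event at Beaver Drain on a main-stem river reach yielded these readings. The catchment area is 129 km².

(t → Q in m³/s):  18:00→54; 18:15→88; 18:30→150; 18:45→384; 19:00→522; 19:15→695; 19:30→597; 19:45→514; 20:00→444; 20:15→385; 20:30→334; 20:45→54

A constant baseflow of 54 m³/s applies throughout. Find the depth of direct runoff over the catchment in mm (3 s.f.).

Direct runoff: 0.0, 34.0, 96.0, 330.0, 468.0, 641.0, 543.0, 460.0, 390.0, 331.0, 280.0, 0.0 m³/s; ΣQ_DR = 3573 m³/s.
V = ΣQ_DR · Δt = 3573 × 900 s = 3.216 × 10^6 m³.
Over A = 129 km², depth = V / A = 24.9 mm.

d ≈ 24.9 mm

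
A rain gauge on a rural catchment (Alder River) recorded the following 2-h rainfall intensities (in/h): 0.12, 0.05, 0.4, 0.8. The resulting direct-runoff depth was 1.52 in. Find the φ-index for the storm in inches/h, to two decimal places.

φ ≈ 0.22 in/h

Only the 2 blocks with intensity above φ contribute runoff: 0.4, 0.8 in/h.
Σ(I−φ)·Δt = d  ⇒  (0.4+0.8 − 2φ)·2 = 1.52
φ = (1.200 − 1.52/2) / 2 = 0.22 in/h.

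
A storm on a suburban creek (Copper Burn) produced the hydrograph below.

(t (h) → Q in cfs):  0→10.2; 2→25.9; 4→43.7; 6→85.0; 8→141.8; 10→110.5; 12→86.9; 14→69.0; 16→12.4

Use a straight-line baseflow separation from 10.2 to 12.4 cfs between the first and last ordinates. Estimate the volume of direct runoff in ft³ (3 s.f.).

V ≈ 3.48 × 10^6 ft³

Direct-runoff ordinates (Q − Q_b): 0.00, 15.43, 32.95, 73.97, 130.50, 98.92, 75.05, 56.88, 0.00 cfs.
ΣQ_DR = 483.7 cfs.
With Δt = 2 h = 7200 s, V = ΣQ_DR · Δt = 483.7 × 7200 = 3.48 × 10^6 ft³.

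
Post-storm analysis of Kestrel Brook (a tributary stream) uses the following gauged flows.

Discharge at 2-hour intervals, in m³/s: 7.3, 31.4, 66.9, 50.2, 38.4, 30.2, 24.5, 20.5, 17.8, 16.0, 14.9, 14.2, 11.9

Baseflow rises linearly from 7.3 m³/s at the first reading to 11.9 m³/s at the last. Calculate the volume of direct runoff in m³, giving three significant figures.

V ≈ 1.58 × 10^6 m³

Direct-runoff ordinates (Q − Q_b): 0.00, 23.72, 58.83, 41.75, 29.57, 20.98, 14.90, 10.52, 7.43, 5.25, 3.77, 2.68, 0.00 m³/s.
ΣQ_DR = 219.4 m³/s.
With Δt = 2 h = 7200 s, V = ΣQ_DR · Δt = 219.4 × 7200 = 1.58 × 10^6 m³.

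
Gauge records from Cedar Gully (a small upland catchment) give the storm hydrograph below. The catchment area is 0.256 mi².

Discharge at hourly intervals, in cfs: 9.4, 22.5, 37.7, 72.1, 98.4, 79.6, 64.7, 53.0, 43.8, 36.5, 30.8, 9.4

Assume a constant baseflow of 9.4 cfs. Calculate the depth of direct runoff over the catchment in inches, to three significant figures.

d ≈ 2.69 in

Direct runoff: 0.0, 13.1, 28.3, 62.7, 89.0, 70.2, 55.3, 43.6, 34.4, 27.1, 21.4, 0.0 cfs; ΣQ_DR = 445.1 cfs.
V = ΣQ_DR · Δt = 445.1 × 3600 s = 1.602 × 10^6 ft³.
Over A = 0.256 mi², depth = V / A = 2.69 in.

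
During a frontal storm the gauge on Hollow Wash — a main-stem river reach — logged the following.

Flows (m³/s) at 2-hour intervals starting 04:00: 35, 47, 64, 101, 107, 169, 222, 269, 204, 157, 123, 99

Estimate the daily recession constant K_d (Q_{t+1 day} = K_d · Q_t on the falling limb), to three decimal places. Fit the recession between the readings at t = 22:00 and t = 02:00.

K_d ≈ 0.063

Between t = 22:00 and t = 02:00 the flow falls from 157 to 99 m³/s over 2×2 h = 4 h.
Per-interval ratio K = (99/157)^(1/2) = 0.7941; K_d = K^(24/2) = 0.063.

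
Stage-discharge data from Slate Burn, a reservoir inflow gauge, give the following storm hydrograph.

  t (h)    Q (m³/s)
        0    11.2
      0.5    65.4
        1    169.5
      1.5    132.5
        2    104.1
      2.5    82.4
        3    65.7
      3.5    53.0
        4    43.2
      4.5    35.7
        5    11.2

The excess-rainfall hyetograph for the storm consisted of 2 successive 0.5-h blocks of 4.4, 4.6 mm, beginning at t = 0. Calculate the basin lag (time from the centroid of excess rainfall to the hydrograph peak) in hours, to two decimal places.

t_L ≈ 0.49 h

Centroid of excess rainfall: t_c = Σ P_i·t̄_i / ΣP_i = 0.5056 h (block centres at 0.25, 0.75 h).
Hydrograph peak occurs at t = 1 h, so basin lag t_L = 1 − 0.5056 = 0.49 h.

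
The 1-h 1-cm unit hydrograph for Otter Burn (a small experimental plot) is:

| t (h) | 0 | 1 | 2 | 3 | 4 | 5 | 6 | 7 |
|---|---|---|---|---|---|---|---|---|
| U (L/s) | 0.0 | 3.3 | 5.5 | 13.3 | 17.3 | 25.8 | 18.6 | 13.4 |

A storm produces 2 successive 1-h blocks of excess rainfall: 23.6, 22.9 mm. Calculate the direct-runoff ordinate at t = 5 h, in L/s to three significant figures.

Q ≈ 101 L/s

By discrete convolution, Q_j = Σ (P_i / 10 mm) · U_{j−i}.
At t = 5 h (j=5): Q = (23.6/10)·25.8 + (22.9/10)·17.3 = 101 L/s.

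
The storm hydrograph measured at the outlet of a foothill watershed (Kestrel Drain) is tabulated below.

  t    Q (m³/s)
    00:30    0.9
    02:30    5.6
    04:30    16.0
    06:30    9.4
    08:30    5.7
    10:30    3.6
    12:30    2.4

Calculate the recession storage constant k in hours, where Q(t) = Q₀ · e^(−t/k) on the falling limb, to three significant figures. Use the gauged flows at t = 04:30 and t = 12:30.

k ≈ 4.22 h

On the falling limb, Q drops from 16.0 to 2.4 m³/s between t = 04:30 and t = 12:30 (Δt = 8 h).
k = −Δt / ln(Q₂/Q₁) = −8 / ln(2.4/16.0) = 4.22 h.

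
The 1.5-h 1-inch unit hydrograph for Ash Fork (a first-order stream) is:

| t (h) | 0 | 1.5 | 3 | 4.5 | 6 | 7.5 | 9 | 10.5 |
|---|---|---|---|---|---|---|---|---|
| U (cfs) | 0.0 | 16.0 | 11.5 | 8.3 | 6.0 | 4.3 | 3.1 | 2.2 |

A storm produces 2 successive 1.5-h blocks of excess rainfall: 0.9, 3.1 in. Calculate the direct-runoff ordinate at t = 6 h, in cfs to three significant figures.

Q ≈ 31.1 cfs

By discrete convolution, Q_j = Σ (P_i / 1 in) · U_{j−i}.
At t = 6 h (j=4): Q = (0.9/1)·6.0 + (3.1/1)·8.3 = 31.1 cfs.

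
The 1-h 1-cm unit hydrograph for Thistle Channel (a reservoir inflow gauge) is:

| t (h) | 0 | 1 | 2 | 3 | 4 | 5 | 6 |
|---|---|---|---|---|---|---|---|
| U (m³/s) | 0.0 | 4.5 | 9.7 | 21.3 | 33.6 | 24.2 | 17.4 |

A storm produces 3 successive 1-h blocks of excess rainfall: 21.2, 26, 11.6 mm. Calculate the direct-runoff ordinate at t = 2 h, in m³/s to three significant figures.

By discrete convolution, Q_j = Σ (P_i / 10 mm) · U_{j−i}.
At t = 2 h (j=2): Q = (21.2/10)·9.7 + (26/10)·4.5 + (11.6/10)·0.0 = 32.3 m³/s.

Q ≈ 32.3 m³/s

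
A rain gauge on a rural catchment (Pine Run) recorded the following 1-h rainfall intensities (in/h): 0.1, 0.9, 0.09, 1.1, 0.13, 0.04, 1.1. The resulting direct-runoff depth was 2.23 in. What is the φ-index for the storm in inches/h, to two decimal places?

Only the 3 blocks with intensity above φ contribute runoff: 0.9, 1.1, 1.1 in/h.
Σ(I−φ)·Δt = d  ⇒  (0.9+1.1+1.1 − 3φ)·1 = 2.23
φ = (3.100 − 2.23/1) / 3 = 0.29 in/h.

φ ≈ 0.29 in/h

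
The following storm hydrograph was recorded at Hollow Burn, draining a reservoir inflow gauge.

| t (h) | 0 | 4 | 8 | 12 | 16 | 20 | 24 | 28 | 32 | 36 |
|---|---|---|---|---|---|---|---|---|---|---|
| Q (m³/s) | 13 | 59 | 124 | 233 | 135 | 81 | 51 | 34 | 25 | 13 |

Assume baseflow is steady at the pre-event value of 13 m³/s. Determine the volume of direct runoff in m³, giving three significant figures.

V ≈ 9.19 × 10^6 m³

Direct-runoff ordinates (Q − Q_b): 0.0, 46.0, 111.0, 220.0, 122.0, 68.0, 38.0, 21.0, 12.0, 0.0 m³/s.
ΣQ_DR = 638.0 m³/s.
With Δt = 4 h = 14400 s, V = ΣQ_DR · Δt = 638.0 × 14400 = 9.19 × 10^6 m³.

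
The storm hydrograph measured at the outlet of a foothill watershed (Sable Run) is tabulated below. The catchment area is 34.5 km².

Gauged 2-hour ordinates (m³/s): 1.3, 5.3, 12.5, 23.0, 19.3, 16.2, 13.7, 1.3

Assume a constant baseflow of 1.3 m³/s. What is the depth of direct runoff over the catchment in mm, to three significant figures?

d ≈ 17.2 mm

Direct runoff: 0.0, 4.0, 11.2, 21.7, 18.0, 14.9, 12.4, 0.0 m³/s; ΣQ_DR = 82.20 m³/s.
V = ΣQ_DR · Δt = 82.20 × 7200 s = 5.918 × 10^5 m³.
Over A = 34.5 km², depth = V / A = 17.2 mm.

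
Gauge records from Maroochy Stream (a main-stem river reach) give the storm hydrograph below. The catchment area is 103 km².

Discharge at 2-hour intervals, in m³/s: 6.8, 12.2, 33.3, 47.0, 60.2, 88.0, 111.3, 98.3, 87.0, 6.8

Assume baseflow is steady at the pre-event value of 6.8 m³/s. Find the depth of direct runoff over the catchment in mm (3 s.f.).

d ≈ 33.8 mm

Direct runoff: 0.0, 5.4, 26.5, 40.2, 53.4, 81.2, 104.5, 91.5, 80.2, 0.0 m³/s; ΣQ_DR = 482.9 m³/s.
V = ΣQ_DR · Δt = 482.9 × 7200 s = 3.477 × 10^6 m³.
Over A = 103 km², depth = V / A = 33.8 mm.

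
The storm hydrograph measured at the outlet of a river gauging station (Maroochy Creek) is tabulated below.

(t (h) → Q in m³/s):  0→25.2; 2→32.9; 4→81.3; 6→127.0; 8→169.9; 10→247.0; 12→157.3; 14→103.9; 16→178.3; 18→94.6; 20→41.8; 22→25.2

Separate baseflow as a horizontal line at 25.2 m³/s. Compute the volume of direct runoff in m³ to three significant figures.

V ≈ 7.07 × 10^6 m³

Direct-runoff ordinates (Q − Q_b): 0.0, 7.7, 56.1, 101.8, 144.7, 221.8, 132.1, 78.7, 153.1, 69.4, 16.6, 0.0 m³/s.
ΣQ_DR = 982.0 m³/s.
With Δt = 2 h = 7200 s, V = ΣQ_DR · Δt = 982.0 × 7200 = 7.07 × 10^6 m³.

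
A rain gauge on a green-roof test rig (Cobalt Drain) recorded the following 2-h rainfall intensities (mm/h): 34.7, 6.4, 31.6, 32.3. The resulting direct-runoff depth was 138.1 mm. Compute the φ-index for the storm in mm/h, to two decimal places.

Only the 3 blocks with intensity above φ contribute runoff: 34.7, 31.6, 32.3 mm/h.
Σ(I−φ)·Δt = d  ⇒  (34.7+31.6+32.3 − 3φ)·2 = 138.1
φ = (98.60 − 138.1/2) / 3 = 9.85 mm/h.

φ ≈ 9.85 mm/h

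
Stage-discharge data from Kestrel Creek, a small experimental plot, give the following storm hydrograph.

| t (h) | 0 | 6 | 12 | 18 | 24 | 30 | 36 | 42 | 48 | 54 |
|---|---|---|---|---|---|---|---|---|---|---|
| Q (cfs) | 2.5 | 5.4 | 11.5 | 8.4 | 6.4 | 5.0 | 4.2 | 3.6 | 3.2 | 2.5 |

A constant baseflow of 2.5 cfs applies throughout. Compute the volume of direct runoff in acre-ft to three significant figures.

Direct-runoff ordinates (Q − Q_b): 0.0, 2.9, 9.0, 5.9, 3.9, 2.5, 1.7, 1.1, 0.7, 0.0 cfs.
ΣQ_DR = 27.70 cfs.
With Δt = 6 h = 21600 s, V = ΣQ_DR · Δt = 27.70 × 21600 = 5.98 × 10^5 ft³ = 13.7 acre-ft.

V ≈ 13.7 acre-ft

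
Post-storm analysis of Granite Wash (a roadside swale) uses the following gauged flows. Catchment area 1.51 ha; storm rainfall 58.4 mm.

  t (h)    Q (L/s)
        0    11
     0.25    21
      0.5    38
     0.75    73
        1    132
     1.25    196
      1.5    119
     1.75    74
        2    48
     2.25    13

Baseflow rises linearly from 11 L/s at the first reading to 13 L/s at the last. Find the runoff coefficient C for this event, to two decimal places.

ΣQ_DR = 605.0 L/s; V = ΣQ_DR·Δt = 5.445 × 10^5 L.
Runoff depth d = V / A = 36.06 mm.
C = d / P = 36.06 / 58.4 = 0.62.

C ≈ 0.62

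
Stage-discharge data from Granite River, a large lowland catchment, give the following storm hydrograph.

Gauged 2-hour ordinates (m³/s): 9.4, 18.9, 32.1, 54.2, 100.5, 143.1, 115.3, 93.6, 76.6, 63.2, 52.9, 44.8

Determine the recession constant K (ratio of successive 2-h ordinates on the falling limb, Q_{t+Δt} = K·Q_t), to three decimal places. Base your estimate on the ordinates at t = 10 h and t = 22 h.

K ≈ 0.824

Using the recession-limb readings at t = 10 h and t = 22 h: Q falls from 143.1 to 44.8 m³/s over 6 intervals.
K = (Q₂/Q₁)^(1/6) = (44.8/143.1)^(1/6) = 0.824.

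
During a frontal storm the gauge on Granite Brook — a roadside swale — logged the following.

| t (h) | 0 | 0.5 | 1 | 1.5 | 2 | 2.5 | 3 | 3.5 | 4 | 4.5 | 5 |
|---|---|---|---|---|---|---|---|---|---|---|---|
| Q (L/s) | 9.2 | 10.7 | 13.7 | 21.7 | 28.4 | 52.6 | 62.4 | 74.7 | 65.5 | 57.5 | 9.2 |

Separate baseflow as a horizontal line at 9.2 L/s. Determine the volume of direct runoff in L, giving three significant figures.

Direct-runoff ordinates (Q − Q_b): 0.0, 1.5, 4.5, 12.5, 19.2, 43.4, 53.2, 65.5, 56.3, 48.3, 0.0 L/s.
ΣQ_DR = 304.4 L/s.
With Δt = 0.5 h = 1800 s, V = ΣQ_DR · Δt = 304.4 × 1800 = 5.48 × 10^5 L.

V ≈ 5.48 × 10^5 L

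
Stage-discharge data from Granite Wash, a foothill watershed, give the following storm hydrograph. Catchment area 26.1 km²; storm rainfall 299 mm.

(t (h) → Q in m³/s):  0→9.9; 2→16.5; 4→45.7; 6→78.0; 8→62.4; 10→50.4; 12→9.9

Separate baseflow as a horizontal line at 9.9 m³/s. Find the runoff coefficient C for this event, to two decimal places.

C ≈ 0.19

ΣQ_DR = 203.5 m³/s; V = ΣQ_DR·Δt = 1.465 × 10^6 m³.
Runoff depth d = V / A = 56.14 mm.
C = d / P = 56.14 / 299 = 0.19.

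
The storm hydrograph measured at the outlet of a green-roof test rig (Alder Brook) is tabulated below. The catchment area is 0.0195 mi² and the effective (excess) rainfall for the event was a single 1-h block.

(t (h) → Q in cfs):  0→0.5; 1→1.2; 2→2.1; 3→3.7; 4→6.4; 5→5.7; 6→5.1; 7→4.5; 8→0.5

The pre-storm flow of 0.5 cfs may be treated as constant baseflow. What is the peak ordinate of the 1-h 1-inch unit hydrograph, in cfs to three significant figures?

Direct runoff: 0.0, 0.7, 1.6, 3.2, 5.9, 5.2, 4.6, 4.0, 0.0 cfs; ΣQ_DR = 25.20 cfs, peak = 5.9 cfs.
Runoff depth d = ΣQ_DR·Δt / A = 25.20 × 3600 / (0.0195 mi²) = 2.003 in.
The 1-inch UH is the DRH scaled by (1 in)/d, so U_p = 5.9 × 1/2.003 = 2.95 cfs.

U_p ≈ 2.95 cfs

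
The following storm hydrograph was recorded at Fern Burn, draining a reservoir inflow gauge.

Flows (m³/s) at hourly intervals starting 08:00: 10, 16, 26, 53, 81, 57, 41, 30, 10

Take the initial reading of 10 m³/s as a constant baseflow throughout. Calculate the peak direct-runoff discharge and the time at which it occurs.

Q_p = 71.0 m³/s at t = 12:00

Subtracting baseflow gives direct-runoff ordinates: 0.0, 6.0, 16.0, 43.0, 71.0, 47.0, 31.0, 20.0, 0.0 m³/s.
The maximum is 71.0 m³/s, occurring at the reading for t = 12:00.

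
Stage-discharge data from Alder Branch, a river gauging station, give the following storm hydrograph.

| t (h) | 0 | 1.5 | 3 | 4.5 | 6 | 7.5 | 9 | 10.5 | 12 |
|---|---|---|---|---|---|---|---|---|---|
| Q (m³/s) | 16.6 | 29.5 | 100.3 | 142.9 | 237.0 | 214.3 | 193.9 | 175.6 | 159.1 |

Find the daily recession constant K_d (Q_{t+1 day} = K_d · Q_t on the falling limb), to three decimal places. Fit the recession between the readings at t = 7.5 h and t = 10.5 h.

Between t = 7.5 h and t = 10.5 h the flow falls from 214.3 to 175.6 m³/s over 2×1.5 h = 3 h.
Per-interval ratio K = (175.6/214.3)^(1/2) = 0.9052; K_d = K^(24/1.5) = 0.203.

K_d ≈ 0.203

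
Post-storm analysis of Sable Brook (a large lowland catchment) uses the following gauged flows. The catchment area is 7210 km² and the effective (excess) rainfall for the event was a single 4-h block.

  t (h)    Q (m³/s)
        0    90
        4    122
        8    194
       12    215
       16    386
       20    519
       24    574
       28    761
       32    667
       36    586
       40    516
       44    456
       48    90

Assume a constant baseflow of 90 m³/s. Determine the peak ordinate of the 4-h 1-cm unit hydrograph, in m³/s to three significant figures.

Direct runoff: 0.0, 32.0, 104.0, 125.0, 296.0, 429.0, 484.0, 671.0, 577.0, 496.0, 426.0, 366.0, 0.0 m³/s; ΣQ_DR = 4006 m³/s, peak = 671.0 m³/s.
Runoff depth d = ΣQ_DR·Δt / A = 4006 × 14400 / (7210 km²) = 8.001 mm.
The 1-cm UH is the DRH scaled by (10 mm)/d, so U_p = 671.0 × 10/8.001 = 839 m³/s.

U_p ≈ 839 m³/s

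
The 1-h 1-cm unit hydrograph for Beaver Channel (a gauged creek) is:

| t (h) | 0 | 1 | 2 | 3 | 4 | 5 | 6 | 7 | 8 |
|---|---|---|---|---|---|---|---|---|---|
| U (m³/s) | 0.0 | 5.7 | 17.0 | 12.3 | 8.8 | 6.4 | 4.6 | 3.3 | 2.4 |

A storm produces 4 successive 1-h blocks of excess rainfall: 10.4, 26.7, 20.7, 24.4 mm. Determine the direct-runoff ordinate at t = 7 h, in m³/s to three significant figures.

Q ≈ 50.4 m³/s

By discrete convolution, Q_j = Σ (P_i / 10 mm) · U_{j−i}.
At t = 7 h (j=7): Q = (10.4/10)·3.3 + (26.7/10)·4.6 + (20.7/10)·6.4 + (24.4/10)·8.8 = 50.4 m³/s.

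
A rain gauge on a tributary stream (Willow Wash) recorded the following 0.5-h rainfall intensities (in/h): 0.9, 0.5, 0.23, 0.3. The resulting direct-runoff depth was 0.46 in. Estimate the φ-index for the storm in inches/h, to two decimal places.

Only the 3 blocks with intensity above φ contribute runoff: 0.9, 0.5, 0.3 in/h.
Σ(I−φ)·Δt = d  ⇒  (0.9+0.5+0.3 − 3φ)·0.5 = 0.46
φ = (1.700 − 0.46/0.5) / 3 = 0.26 in/h.

φ ≈ 0.26 in/h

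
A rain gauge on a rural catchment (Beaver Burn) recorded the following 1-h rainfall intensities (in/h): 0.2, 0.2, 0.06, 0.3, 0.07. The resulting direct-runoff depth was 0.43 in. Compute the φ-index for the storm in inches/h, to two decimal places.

φ ≈ 0.09 in/h

Only the 3 blocks with intensity above φ contribute runoff: 0.2, 0.2, 0.3 in/h.
Σ(I−φ)·Δt = d  ⇒  (0.2+0.2+0.3 − 3φ)·1 = 0.43
φ = (0.7000 − 0.43/1) / 3 = 0.09 in/h.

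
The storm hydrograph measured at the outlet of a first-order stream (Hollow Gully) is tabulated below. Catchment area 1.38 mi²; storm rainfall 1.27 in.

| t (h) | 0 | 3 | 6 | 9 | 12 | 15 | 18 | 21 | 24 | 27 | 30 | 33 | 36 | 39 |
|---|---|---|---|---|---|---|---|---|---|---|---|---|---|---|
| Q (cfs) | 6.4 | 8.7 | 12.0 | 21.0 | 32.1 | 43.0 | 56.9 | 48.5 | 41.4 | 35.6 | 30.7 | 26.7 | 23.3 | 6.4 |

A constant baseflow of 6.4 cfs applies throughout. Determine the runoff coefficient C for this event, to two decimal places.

ΣQ_DR = 303.1 cfs; V = ΣQ_DR·Δt = 3.273 × 10^6 ft³.
Runoff depth d = V / A = 1.021 in.
C = d / P = 1.021 / 1.27 = 0.80.

C ≈ 0.80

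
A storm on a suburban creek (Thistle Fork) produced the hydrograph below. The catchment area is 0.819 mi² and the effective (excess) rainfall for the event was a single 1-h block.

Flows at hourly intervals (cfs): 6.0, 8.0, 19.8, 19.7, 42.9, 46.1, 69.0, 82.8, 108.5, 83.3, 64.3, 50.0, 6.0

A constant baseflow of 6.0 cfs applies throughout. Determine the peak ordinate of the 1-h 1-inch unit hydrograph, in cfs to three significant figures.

U_p ≈ 103 cfs

Direct runoff: 0.0, 2.0, 13.8, 13.7, 36.9, 40.1, 63.0, 76.8, 102.5, 77.3, 58.3, 44.0, 0.0 cfs; ΣQ_DR = 528.4 cfs, peak = 102.5 cfs.
Runoff depth d = ΣQ_DR·Δt / A = 528.4 × 3600 / (0.819 mi²) = 0.9998 in.
The 1-inch UH is the DRH scaled by (1 in)/d, so U_p = 102.5 × 1/0.9998 = 103 cfs.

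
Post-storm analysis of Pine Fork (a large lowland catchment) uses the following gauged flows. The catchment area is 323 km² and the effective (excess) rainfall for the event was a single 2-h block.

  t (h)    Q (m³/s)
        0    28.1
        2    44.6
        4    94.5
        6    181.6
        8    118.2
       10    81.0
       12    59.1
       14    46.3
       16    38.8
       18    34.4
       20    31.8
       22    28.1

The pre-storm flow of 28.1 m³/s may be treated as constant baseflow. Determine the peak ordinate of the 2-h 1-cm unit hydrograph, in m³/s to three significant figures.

U_p ≈ 153 m³/s

Direct runoff: 0.0, 16.5, 66.4, 153.5, 90.1, 52.9, 31.0, 18.2, 10.7, 6.3, 3.7, 0.0 m³/s; ΣQ_DR = 449.3 m³/s, peak = 153.5 m³/s.
Runoff depth d = ΣQ_DR·Δt / A = 449.3 × 7200 / (323 km²) = 10.02 mm.
The 1-cm UH is the DRH scaled by (10 mm)/d, so U_p = 153.5 × 10/10.02 = 153 m³/s.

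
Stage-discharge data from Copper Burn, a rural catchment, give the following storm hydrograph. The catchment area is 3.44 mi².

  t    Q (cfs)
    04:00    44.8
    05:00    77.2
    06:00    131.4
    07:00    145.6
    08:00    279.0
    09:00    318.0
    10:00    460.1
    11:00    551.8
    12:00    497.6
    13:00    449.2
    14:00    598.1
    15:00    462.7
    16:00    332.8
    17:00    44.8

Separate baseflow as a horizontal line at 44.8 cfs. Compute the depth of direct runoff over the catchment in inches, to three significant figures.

d ≈ 1.70 in

Direct runoff: 0.0, 32.4, 86.6, 100.8, 234.2, 273.2, 415.3, 507.0, 452.8, 404.4, 553.3, 417.9, 288.0, 0.0 cfs; ΣQ_DR = 3766 cfs.
V = ΣQ_DR · Δt = 3766 × 3600 s = 1.356 × 10^7 ft³.
Over A = 3.44 mi², depth = V / A = 1.70 in.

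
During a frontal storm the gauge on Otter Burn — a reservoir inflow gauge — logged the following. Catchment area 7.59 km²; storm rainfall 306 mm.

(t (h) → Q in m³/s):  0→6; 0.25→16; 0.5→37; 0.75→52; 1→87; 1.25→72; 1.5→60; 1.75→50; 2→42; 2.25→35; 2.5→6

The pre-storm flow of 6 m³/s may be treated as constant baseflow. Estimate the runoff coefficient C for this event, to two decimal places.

ΣQ_DR = 397.0 m³/s; V = ΣQ_DR·Δt = 3.573 × 10^5 m³.
Runoff depth d = V / A = 47.08 mm.
C = d / P = 47.08 / 306 = 0.15.

C ≈ 0.15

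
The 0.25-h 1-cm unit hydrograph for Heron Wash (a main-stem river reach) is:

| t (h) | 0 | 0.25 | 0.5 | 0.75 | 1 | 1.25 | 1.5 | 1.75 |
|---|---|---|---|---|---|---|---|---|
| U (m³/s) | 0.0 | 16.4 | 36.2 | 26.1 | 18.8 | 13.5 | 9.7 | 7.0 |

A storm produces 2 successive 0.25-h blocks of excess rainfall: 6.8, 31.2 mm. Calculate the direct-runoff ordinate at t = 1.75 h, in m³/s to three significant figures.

By discrete convolution, Q_j = Σ (P_i / 10 mm) · U_{j−i}.
At t = 1.75 h (j=7): Q = (6.8/10)·7.0 + (31.2/10)·9.7 = 35.0 m³/s.

Q ≈ 35.0 m³/s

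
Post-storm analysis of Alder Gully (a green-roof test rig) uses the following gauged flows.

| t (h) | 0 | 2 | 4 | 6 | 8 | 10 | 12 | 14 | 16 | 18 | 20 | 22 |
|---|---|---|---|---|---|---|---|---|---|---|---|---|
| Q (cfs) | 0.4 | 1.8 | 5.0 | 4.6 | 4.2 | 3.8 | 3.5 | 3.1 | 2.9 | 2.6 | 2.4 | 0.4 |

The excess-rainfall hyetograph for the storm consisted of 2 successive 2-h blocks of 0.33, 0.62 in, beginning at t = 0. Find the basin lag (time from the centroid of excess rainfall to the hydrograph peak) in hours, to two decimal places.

t_L ≈ 1.69 h

Centroid of excess rainfall: t_c = Σ P_i·t̄_i / ΣP_i = 2.3053 h (block centres at 1, 3 h).
Hydrograph peak occurs at t = 4 h, so basin lag t_L = 4 − 2.3053 = 1.69 h.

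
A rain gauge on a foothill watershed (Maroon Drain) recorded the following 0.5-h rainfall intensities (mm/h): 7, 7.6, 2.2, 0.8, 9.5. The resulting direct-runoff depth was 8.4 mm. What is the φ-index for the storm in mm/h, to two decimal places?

φ ≈ 2.43 mm/h

Only the 3 blocks with intensity above φ contribute runoff: 7, 7.6, 9.5 mm/h.
Σ(I−φ)·Δt = d  ⇒  (7+7.6+9.5 − 3φ)·0.5 = 8.4
φ = (24.10 − 8.4/0.5) / 3 = 2.43 mm/h.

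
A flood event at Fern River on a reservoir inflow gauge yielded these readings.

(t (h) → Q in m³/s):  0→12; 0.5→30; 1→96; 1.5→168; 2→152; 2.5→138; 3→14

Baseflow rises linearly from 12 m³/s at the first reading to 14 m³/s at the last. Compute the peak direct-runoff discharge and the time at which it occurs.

Q_p = 155.00 m³/s at t = 1.5 h

Subtracting baseflow gives direct-runoff ordinates: 0.00, 17.67, 83.33, 155.00, 138.67, 124.33, 0.00 m³/s.
The maximum is 155.00 m³/s, occurring at the reading for t = 1.5 h.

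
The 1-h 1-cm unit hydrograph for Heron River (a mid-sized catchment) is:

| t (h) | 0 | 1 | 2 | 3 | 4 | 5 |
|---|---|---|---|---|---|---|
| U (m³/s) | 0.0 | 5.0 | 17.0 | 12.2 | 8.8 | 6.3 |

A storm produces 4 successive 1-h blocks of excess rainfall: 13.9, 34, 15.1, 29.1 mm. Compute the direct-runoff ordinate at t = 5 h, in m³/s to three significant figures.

By discrete convolution, Q_j = Σ (P_i / 10 mm) · U_{j−i}.
At t = 5 h (j=5): Q = (13.9/10)·6.3 + (34/10)·8.8 + (15.1/10)·12.2 + (29.1/10)·17.0 = 107 m³/s.

Q ≈ 107 m³/s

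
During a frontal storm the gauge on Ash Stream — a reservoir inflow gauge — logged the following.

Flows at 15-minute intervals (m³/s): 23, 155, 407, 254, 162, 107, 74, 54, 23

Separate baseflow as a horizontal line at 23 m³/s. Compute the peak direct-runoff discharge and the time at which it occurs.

Subtracting baseflow gives direct-runoff ordinates: 0.0, 132.0, 384.0, 231.0, 139.0, 84.0, 51.0, 31.0, 0.0 m³/s.
The maximum is 384.0 m³/s, occurring at the reading for t = 0.5 h.

Q_p = 384.0 m³/s at t = 0.5 h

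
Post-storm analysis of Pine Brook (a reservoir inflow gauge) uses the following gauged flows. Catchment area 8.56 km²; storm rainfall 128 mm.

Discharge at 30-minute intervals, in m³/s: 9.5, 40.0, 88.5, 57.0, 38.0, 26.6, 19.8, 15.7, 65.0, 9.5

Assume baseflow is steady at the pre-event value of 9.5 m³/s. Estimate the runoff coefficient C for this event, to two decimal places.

ΣQ_DR = 274.6 m³/s; V = ΣQ_DR·Δt = 4.943 × 10^5 m³.
Runoff depth d = V / A = 57.74 mm.
C = d / P = 57.74 / 128 = 0.45.

C ≈ 0.45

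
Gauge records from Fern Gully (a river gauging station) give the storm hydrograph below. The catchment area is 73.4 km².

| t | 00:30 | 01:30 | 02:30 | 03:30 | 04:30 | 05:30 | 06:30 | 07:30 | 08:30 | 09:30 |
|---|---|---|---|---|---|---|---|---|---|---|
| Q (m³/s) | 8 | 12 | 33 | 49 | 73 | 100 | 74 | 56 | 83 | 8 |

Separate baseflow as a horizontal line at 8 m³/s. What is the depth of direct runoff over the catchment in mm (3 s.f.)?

Direct runoff: 0.0, 4.0, 25.0, 41.0, 65.0, 92.0, 66.0, 48.0, 75.0, 0.0 m³/s; ΣQ_DR = 416.0 m³/s.
V = ΣQ_DR · Δt = 416.0 × 3600 s = 1.498 × 10^6 m³.
Over A = 73.4 km², depth = V / A = 20.4 mm.

d ≈ 20.4 mm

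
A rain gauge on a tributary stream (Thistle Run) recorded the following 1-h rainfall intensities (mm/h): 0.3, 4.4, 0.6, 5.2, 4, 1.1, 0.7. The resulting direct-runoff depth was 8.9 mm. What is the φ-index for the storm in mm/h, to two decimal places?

Only the 3 blocks with intensity above φ contribute runoff: 4.4, 5.2, 4 mm/h.
Σ(I−φ)·Δt = d  ⇒  (4.4+5.2+4 − 3φ)·1 = 8.9
φ = (13.60 − 8.9/1) / 3 = 1.57 mm/h.

φ ≈ 1.57 mm/h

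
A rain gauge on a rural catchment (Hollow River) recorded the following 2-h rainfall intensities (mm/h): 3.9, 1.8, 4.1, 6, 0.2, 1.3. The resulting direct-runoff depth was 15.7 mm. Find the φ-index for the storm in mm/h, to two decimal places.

Only the 3 blocks with intensity above φ contribute runoff: 3.9, 4.1, 6 mm/h.
Σ(I−φ)·Δt = d  ⇒  (3.9+4.1+6 − 3φ)·2 = 15.7
φ = (14.00 − 15.7/2) / 3 = 2.05 mm/h.

φ ≈ 2.05 mm/h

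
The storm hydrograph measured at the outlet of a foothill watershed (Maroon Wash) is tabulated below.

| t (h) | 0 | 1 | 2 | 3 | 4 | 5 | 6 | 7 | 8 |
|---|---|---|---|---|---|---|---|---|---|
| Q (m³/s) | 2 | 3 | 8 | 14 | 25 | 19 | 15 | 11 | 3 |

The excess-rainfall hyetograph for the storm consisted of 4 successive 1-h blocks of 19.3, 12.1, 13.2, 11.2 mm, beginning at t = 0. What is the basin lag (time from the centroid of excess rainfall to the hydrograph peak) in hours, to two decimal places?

t_L ≈ 2.21 h

Centroid of excess rainfall: t_c = Σ P_i·t̄_i / ΣP_i = 1.7921 h (block centres at 0.5, 1.5, 2.5, 3.5 h).
Hydrograph peak occurs at t = 4 h, so basin lag t_L = 4 − 1.7921 = 2.21 h.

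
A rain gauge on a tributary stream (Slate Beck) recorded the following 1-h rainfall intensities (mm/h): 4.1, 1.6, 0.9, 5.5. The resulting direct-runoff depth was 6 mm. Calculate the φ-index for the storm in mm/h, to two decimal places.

Only the 2 blocks with intensity above φ contribute runoff: 4.1, 5.5 mm/h.
Σ(I−φ)·Δt = d  ⇒  (4.1+5.5 − 2φ)·1 = 6
φ = (9.600 − 6/1) / 2 = 1.80 mm/h.

φ ≈ 1.80 mm/h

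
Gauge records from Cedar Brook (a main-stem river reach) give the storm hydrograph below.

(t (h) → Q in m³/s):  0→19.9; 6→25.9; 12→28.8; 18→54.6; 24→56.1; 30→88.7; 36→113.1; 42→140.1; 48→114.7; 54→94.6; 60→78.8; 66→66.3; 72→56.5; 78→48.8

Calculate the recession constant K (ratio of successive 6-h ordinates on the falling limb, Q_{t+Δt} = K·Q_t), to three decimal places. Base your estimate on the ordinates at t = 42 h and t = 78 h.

K ≈ 0.839

Using the recession-limb readings at t = 42 h and t = 78 h: Q falls from 140.1 to 48.8 m³/s over 6 intervals.
K = (Q₂/Q₁)^(1/6) = (48.8/140.1)^(1/6) = 0.839.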